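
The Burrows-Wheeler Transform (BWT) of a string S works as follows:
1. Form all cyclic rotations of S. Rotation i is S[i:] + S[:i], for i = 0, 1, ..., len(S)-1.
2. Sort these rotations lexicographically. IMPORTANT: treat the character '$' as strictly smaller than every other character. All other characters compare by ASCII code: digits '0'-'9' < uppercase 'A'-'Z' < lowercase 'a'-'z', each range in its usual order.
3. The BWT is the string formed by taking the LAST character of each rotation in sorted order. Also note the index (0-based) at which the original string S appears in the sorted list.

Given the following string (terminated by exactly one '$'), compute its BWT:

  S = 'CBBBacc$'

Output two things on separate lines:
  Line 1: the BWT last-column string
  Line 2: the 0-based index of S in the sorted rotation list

Answer: cCBB$Bca
4

Derivation:
All 8 rotations (rotation i = S[i:]+S[:i]):
  rot[0] = CBBBacc$
  rot[1] = BBBacc$C
  rot[2] = BBacc$CB
  rot[3] = Bacc$CBB
  rot[4] = acc$CBBB
  rot[5] = cc$CBBBa
  rot[6] = c$CBBBac
  rot[7] = $CBBBacc
Sorted (with $ < everything):
  sorted[0] = $CBBBacc  (last char: 'c')
  sorted[1] = BBBacc$C  (last char: 'C')
  sorted[2] = BBacc$CB  (last char: 'B')
  sorted[3] = Bacc$CBB  (last char: 'B')
  sorted[4] = CBBBacc$  (last char: '$')
  sorted[5] = acc$CBBB  (last char: 'B')
  sorted[6] = c$CBBBac  (last char: 'c')
  sorted[7] = cc$CBBBa  (last char: 'a')
Last column: cCBB$Bca
Original string S is at sorted index 4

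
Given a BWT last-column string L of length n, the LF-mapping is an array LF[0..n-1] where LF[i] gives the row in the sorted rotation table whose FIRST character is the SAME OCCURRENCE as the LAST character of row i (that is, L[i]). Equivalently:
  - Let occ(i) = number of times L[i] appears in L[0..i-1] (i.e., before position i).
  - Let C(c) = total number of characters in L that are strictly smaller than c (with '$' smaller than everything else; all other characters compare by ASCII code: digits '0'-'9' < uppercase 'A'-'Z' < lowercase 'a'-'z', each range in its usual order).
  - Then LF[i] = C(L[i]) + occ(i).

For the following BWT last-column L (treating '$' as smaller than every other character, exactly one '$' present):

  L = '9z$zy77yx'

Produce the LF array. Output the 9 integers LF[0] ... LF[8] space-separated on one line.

Answer: 3 7 0 8 5 1 2 6 4

Derivation:
Char counts: '$':1, '7':2, '9':1, 'x':1, 'y':2, 'z':2
C (first-col start): C('$')=0, C('7')=1, C('9')=3, C('x')=4, C('y')=5, C('z')=7
L[0]='9': occ=0, LF[0]=C('9')+0=3+0=3
L[1]='z': occ=0, LF[1]=C('z')+0=7+0=7
L[2]='$': occ=0, LF[2]=C('$')+0=0+0=0
L[3]='z': occ=1, LF[3]=C('z')+1=7+1=8
L[4]='y': occ=0, LF[4]=C('y')+0=5+0=5
L[5]='7': occ=0, LF[5]=C('7')+0=1+0=1
L[6]='7': occ=1, LF[6]=C('7')+1=1+1=2
L[7]='y': occ=1, LF[7]=C('y')+1=5+1=6
L[8]='x': occ=0, LF[8]=C('x')+0=4+0=4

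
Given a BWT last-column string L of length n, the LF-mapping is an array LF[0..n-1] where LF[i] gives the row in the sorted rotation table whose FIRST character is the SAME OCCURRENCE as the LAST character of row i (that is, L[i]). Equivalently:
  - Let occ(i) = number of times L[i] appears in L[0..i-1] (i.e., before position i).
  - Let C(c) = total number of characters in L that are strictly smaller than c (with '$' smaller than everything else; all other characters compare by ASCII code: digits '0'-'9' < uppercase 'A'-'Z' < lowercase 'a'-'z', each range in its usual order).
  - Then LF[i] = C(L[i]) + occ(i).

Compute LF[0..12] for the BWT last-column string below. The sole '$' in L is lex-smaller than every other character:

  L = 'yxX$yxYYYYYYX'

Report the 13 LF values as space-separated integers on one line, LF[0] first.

Char counts: '$':1, 'X':2, 'Y':6, 'x':2, 'y':2
C (first-col start): C('$')=0, C('X')=1, C('Y')=3, C('x')=9, C('y')=11
L[0]='y': occ=0, LF[0]=C('y')+0=11+0=11
L[1]='x': occ=0, LF[1]=C('x')+0=9+0=9
L[2]='X': occ=0, LF[2]=C('X')+0=1+0=1
L[3]='$': occ=0, LF[3]=C('$')+0=0+0=0
L[4]='y': occ=1, LF[4]=C('y')+1=11+1=12
L[5]='x': occ=1, LF[5]=C('x')+1=9+1=10
L[6]='Y': occ=0, LF[6]=C('Y')+0=3+0=3
L[7]='Y': occ=1, LF[7]=C('Y')+1=3+1=4
L[8]='Y': occ=2, LF[8]=C('Y')+2=3+2=5
L[9]='Y': occ=3, LF[9]=C('Y')+3=3+3=6
L[10]='Y': occ=4, LF[10]=C('Y')+4=3+4=7
L[11]='Y': occ=5, LF[11]=C('Y')+5=3+5=8
L[12]='X': occ=1, LF[12]=C('X')+1=1+1=2

Answer: 11 9 1 0 12 10 3 4 5 6 7 8 2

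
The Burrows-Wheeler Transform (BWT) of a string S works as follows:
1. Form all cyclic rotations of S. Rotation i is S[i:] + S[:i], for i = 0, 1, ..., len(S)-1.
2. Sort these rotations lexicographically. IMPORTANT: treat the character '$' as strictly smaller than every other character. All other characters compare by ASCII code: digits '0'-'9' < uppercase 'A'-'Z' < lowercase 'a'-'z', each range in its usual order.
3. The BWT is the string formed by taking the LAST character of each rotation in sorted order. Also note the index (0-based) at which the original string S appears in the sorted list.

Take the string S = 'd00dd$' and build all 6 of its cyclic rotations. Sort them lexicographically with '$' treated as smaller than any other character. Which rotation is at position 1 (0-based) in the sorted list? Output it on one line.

Answer: 00dd$d

Derivation:
All 6 rotations (rotation i = S[i:]+S[:i]):
  rot[0] = d00dd$
  rot[1] = 00dd$d
  rot[2] = 0dd$d0
  rot[3] = dd$d00
  rot[4] = d$d00d
  rot[5] = $d00dd
Sorted (with $ < everything):
  sorted[0] = $d00dd
  sorted[1] = 00dd$d
  sorted[2] = 0dd$d0
  sorted[3] = d$d00d
  sorted[4] = d00dd$
  sorted[5] = dd$d00
sorted[1] = 00dd$d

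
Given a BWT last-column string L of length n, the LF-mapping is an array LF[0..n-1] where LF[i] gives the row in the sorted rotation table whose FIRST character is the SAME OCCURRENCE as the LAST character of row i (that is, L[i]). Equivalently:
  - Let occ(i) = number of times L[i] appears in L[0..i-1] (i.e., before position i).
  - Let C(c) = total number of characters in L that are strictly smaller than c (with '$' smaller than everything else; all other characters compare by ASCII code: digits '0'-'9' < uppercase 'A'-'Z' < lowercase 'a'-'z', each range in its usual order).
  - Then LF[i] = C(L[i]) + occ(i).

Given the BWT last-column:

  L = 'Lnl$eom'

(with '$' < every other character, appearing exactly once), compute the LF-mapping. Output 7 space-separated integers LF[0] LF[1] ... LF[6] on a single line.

Char counts: '$':1, 'L':1, 'e':1, 'l':1, 'm':1, 'n':1, 'o':1
C (first-col start): C('$')=0, C('L')=1, C('e')=2, C('l')=3, C('m')=4, C('n')=5, C('o')=6
L[0]='L': occ=0, LF[0]=C('L')+0=1+0=1
L[1]='n': occ=0, LF[1]=C('n')+0=5+0=5
L[2]='l': occ=0, LF[2]=C('l')+0=3+0=3
L[3]='$': occ=0, LF[3]=C('$')+0=0+0=0
L[4]='e': occ=0, LF[4]=C('e')+0=2+0=2
L[5]='o': occ=0, LF[5]=C('o')+0=6+0=6
L[6]='m': occ=0, LF[6]=C('m')+0=4+0=4

Answer: 1 5 3 0 2 6 4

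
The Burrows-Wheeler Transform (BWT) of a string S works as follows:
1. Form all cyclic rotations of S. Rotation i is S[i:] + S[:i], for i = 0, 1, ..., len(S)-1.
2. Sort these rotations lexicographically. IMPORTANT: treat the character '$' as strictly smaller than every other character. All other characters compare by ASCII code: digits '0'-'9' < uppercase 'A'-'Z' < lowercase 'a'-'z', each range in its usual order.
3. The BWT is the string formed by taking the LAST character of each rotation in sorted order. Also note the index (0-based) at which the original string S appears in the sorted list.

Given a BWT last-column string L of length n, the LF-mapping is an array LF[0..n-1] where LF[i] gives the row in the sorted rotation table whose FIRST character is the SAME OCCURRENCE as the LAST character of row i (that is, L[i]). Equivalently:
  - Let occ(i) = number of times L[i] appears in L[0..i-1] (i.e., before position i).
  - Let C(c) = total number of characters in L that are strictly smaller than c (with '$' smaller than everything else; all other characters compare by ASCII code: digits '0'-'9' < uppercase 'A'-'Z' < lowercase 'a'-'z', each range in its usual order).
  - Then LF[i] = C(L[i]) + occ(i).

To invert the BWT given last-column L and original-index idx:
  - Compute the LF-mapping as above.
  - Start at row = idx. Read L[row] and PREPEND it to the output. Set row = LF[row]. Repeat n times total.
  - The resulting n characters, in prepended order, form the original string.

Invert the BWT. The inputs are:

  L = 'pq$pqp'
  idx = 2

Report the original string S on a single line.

LF mapping: 1 4 0 2 5 3
Walk LF starting at row 2, prepending L[row]:
  step 1: row=2, L[2]='$', prepend. Next row=LF[2]=0
  step 2: row=0, L[0]='p', prepend. Next row=LF[0]=1
  step 3: row=1, L[1]='q', prepend. Next row=LF[1]=4
  step 4: row=4, L[4]='q', prepend. Next row=LF[4]=5
  step 5: row=5, L[5]='p', prepend. Next row=LF[5]=3
  step 6: row=3, L[3]='p', prepend. Next row=LF[3]=2
Reversed output: ppqqp$

Answer: ppqqp$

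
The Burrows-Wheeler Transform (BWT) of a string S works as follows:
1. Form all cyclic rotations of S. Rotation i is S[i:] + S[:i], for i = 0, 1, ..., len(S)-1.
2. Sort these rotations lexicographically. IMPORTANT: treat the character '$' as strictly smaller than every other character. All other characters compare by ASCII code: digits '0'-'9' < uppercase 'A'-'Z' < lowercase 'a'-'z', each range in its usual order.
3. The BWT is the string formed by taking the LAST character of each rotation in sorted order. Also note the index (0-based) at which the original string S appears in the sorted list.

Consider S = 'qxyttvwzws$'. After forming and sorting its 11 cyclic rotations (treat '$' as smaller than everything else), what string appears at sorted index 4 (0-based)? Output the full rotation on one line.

Answer: tvwzws$qxyt

Derivation:
All 11 rotations (rotation i = S[i:]+S[:i]):
  rot[0] = qxyttvwzws$
  rot[1] = xyttvwzws$q
  rot[2] = yttvwzws$qx
  rot[3] = ttvwzws$qxy
  rot[4] = tvwzws$qxyt
  rot[5] = vwzws$qxytt
  rot[6] = wzws$qxyttv
  rot[7] = zws$qxyttvw
  rot[8] = ws$qxyttvwz
  rot[9] = s$qxyttvwzw
  rot[10] = $qxyttvwzws
Sorted (with $ < everything):
  sorted[0] = $qxyttvwzws
  sorted[1] = qxyttvwzws$
  sorted[2] = s$qxyttvwzw
  sorted[3] = ttvwzws$qxy
  sorted[4] = tvwzws$qxyt
  sorted[5] = vwzws$qxytt
  sorted[6] = ws$qxyttvwz
  sorted[7] = wzws$qxyttv
  sorted[8] = xyttvwzws$q
  sorted[9] = yttvwzws$qx
  sorted[10] = zws$qxyttvw
sorted[4] = tvwzws$qxyt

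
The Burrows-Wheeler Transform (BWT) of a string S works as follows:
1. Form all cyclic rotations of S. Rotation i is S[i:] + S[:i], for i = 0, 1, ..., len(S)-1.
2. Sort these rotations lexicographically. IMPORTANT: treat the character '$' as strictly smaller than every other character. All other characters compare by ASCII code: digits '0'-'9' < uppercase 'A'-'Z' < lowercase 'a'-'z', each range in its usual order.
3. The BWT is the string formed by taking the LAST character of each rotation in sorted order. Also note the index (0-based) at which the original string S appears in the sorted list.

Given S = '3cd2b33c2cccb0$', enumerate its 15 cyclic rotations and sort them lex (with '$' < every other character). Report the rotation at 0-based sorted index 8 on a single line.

Answer: b33c2cccb0$3cd2

Derivation:
All 15 rotations (rotation i = S[i:]+S[:i]):
  rot[0] = 3cd2b33c2cccb0$
  rot[1] = cd2b33c2cccb0$3
  rot[2] = d2b33c2cccb0$3c
  rot[3] = 2b33c2cccb0$3cd
  rot[4] = b33c2cccb0$3cd2
  rot[5] = 33c2cccb0$3cd2b
  rot[6] = 3c2cccb0$3cd2b3
  rot[7] = c2cccb0$3cd2b33
  rot[8] = 2cccb0$3cd2b33c
  rot[9] = cccb0$3cd2b33c2
  rot[10] = ccb0$3cd2b33c2c
  rot[11] = cb0$3cd2b33c2cc
  rot[12] = b0$3cd2b33c2ccc
  rot[13] = 0$3cd2b33c2cccb
  rot[14] = $3cd2b33c2cccb0
Sorted (with $ < everything):
  sorted[0] = $3cd2b33c2cccb0
  sorted[1] = 0$3cd2b33c2cccb
  sorted[2] = 2b33c2cccb0$3cd
  sorted[3] = 2cccb0$3cd2b33c
  sorted[4] = 33c2cccb0$3cd2b
  sorted[5] = 3c2cccb0$3cd2b3
  sorted[6] = 3cd2b33c2cccb0$
  sorted[7] = b0$3cd2b33c2ccc
  sorted[8] = b33c2cccb0$3cd2
  sorted[9] = c2cccb0$3cd2b33
  sorted[10] = cb0$3cd2b33c2cc
  sorted[11] = ccb0$3cd2b33c2c
  sorted[12] = cccb0$3cd2b33c2
  sorted[13] = cd2b33c2cccb0$3
  sorted[14] = d2b33c2cccb0$3c
sorted[8] = b33c2cccb0$3cd2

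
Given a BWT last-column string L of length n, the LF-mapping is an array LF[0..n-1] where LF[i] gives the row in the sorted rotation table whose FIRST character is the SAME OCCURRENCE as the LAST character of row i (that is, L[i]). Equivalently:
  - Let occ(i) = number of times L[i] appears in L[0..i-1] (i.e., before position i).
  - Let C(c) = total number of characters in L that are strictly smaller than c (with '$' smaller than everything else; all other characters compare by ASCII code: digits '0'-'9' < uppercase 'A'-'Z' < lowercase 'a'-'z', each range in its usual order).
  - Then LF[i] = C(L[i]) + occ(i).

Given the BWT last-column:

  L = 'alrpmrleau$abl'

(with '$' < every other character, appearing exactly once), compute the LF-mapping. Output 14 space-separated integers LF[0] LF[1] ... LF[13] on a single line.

Char counts: '$':1, 'a':3, 'b':1, 'e':1, 'l':3, 'm':1, 'p':1, 'r':2, 'u':1
C (first-col start): C('$')=0, C('a')=1, C('b')=4, C('e')=5, C('l')=6, C('m')=9, C('p')=10, C('r')=11, C('u')=13
L[0]='a': occ=0, LF[0]=C('a')+0=1+0=1
L[1]='l': occ=0, LF[1]=C('l')+0=6+0=6
L[2]='r': occ=0, LF[2]=C('r')+0=11+0=11
L[3]='p': occ=0, LF[3]=C('p')+0=10+0=10
L[4]='m': occ=0, LF[4]=C('m')+0=9+0=9
L[5]='r': occ=1, LF[5]=C('r')+1=11+1=12
L[6]='l': occ=1, LF[6]=C('l')+1=6+1=7
L[7]='e': occ=0, LF[7]=C('e')+0=5+0=5
L[8]='a': occ=1, LF[8]=C('a')+1=1+1=2
L[9]='u': occ=0, LF[9]=C('u')+0=13+0=13
L[10]='$': occ=0, LF[10]=C('$')+0=0+0=0
L[11]='a': occ=2, LF[11]=C('a')+2=1+2=3
L[12]='b': occ=0, LF[12]=C('b')+0=4+0=4
L[13]='l': occ=2, LF[13]=C('l')+2=6+2=8

Answer: 1 6 11 10 9 12 7 5 2 13 0 3 4 8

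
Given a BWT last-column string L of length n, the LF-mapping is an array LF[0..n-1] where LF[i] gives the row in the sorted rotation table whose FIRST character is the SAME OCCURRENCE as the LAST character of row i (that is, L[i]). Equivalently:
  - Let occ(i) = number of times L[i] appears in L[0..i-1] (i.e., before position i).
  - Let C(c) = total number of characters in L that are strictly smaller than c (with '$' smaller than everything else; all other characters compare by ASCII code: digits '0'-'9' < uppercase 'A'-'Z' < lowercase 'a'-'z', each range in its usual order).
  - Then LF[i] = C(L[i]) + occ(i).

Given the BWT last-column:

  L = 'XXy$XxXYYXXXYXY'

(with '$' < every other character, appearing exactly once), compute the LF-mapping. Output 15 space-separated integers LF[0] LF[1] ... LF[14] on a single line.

Answer: 1 2 14 0 3 13 4 9 10 5 6 7 11 8 12

Derivation:
Char counts: '$':1, 'X':8, 'Y':4, 'x':1, 'y':1
C (first-col start): C('$')=0, C('X')=1, C('Y')=9, C('x')=13, C('y')=14
L[0]='X': occ=0, LF[0]=C('X')+0=1+0=1
L[1]='X': occ=1, LF[1]=C('X')+1=1+1=2
L[2]='y': occ=0, LF[2]=C('y')+0=14+0=14
L[3]='$': occ=0, LF[3]=C('$')+0=0+0=0
L[4]='X': occ=2, LF[4]=C('X')+2=1+2=3
L[5]='x': occ=0, LF[5]=C('x')+0=13+0=13
L[6]='X': occ=3, LF[6]=C('X')+3=1+3=4
L[7]='Y': occ=0, LF[7]=C('Y')+0=9+0=9
L[8]='Y': occ=1, LF[8]=C('Y')+1=9+1=10
L[9]='X': occ=4, LF[9]=C('X')+4=1+4=5
L[10]='X': occ=5, LF[10]=C('X')+5=1+5=6
L[11]='X': occ=6, LF[11]=C('X')+6=1+6=7
L[12]='Y': occ=2, LF[12]=C('Y')+2=9+2=11
L[13]='X': occ=7, LF[13]=C('X')+7=1+7=8
L[14]='Y': occ=3, LF[14]=C('Y')+3=9+3=12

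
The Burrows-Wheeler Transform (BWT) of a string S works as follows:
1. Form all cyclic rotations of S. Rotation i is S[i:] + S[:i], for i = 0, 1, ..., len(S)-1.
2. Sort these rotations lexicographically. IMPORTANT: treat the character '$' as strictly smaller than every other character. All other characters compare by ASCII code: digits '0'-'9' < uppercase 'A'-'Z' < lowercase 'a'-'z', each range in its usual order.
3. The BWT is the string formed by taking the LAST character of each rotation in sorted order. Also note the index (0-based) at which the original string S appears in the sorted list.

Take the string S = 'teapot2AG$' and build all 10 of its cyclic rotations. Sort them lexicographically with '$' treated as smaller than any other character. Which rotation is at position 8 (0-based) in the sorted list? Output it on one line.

All 10 rotations (rotation i = S[i:]+S[:i]):
  rot[0] = teapot2AG$
  rot[1] = eapot2AG$t
  rot[2] = apot2AG$te
  rot[3] = pot2AG$tea
  rot[4] = ot2AG$teap
  rot[5] = t2AG$teapo
  rot[6] = 2AG$teapot
  rot[7] = AG$teapot2
  rot[8] = G$teapot2A
  rot[9] = $teapot2AG
Sorted (with $ < everything):
  sorted[0] = $teapot2AG
  sorted[1] = 2AG$teapot
  sorted[2] = AG$teapot2
  sorted[3] = G$teapot2A
  sorted[4] = apot2AG$te
  sorted[5] = eapot2AG$t
  sorted[6] = ot2AG$teap
  sorted[7] = pot2AG$tea
  sorted[8] = t2AG$teapo
  sorted[9] = teapot2AG$
sorted[8] = t2AG$teapo

Answer: t2AG$teapo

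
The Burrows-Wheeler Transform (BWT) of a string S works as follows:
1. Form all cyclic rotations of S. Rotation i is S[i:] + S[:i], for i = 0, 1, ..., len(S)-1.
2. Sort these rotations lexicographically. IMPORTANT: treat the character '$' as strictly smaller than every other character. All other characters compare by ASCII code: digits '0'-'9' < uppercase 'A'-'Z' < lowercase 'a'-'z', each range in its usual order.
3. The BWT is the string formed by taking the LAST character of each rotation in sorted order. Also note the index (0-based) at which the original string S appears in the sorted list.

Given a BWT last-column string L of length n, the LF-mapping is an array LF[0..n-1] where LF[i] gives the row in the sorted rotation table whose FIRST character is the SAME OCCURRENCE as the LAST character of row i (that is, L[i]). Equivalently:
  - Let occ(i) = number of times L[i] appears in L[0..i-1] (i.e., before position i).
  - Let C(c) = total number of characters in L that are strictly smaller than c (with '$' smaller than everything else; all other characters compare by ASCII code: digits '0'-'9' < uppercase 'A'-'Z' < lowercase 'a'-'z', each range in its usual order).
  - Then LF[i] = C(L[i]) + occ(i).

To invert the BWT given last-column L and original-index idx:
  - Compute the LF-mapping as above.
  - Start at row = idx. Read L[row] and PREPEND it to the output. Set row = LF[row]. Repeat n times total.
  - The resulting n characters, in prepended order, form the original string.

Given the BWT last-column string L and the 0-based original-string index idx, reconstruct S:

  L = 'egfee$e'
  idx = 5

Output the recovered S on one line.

LF mapping: 1 6 5 2 3 0 4
Walk LF starting at row 5, prepending L[row]:
  step 1: row=5, L[5]='$', prepend. Next row=LF[5]=0
  step 2: row=0, L[0]='e', prepend. Next row=LF[0]=1
  step 3: row=1, L[1]='g', prepend. Next row=LF[1]=6
  step 4: row=6, L[6]='e', prepend. Next row=LF[6]=4
  step 5: row=4, L[4]='e', prepend. Next row=LF[4]=3
  step 6: row=3, L[3]='e', prepend. Next row=LF[3]=2
  step 7: row=2, L[2]='f', prepend. Next row=LF[2]=5
Reversed output: feeege$

Answer: feeege$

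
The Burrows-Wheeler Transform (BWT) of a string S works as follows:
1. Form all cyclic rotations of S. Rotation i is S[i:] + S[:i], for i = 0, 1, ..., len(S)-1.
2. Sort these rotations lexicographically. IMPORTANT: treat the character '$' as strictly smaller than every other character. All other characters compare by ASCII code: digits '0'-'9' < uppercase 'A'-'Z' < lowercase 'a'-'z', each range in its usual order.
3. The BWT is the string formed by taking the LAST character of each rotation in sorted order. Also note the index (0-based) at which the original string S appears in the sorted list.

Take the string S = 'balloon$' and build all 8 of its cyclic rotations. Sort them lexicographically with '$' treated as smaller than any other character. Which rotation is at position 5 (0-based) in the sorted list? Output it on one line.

Answer: n$balloo

Derivation:
All 8 rotations (rotation i = S[i:]+S[:i]):
  rot[0] = balloon$
  rot[1] = alloon$b
  rot[2] = lloon$ba
  rot[3] = loon$bal
  rot[4] = oon$ball
  rot[5] = on$ballo
  rot[6] = n$balloo
  rot[7] = $balloon
Sorted (with $ < everything):
  sorted[0] = $balloon
  sorted[1] = alloon$b
  sorted[2] = balloon$
  sorted[3] = lloon$ba
  sorted[4] = loon$bal
  sorted[5] = n$balloo
  sorted[6] = on$ballo
  sorted[7] = oon$ball
sorted[5] = n$balloo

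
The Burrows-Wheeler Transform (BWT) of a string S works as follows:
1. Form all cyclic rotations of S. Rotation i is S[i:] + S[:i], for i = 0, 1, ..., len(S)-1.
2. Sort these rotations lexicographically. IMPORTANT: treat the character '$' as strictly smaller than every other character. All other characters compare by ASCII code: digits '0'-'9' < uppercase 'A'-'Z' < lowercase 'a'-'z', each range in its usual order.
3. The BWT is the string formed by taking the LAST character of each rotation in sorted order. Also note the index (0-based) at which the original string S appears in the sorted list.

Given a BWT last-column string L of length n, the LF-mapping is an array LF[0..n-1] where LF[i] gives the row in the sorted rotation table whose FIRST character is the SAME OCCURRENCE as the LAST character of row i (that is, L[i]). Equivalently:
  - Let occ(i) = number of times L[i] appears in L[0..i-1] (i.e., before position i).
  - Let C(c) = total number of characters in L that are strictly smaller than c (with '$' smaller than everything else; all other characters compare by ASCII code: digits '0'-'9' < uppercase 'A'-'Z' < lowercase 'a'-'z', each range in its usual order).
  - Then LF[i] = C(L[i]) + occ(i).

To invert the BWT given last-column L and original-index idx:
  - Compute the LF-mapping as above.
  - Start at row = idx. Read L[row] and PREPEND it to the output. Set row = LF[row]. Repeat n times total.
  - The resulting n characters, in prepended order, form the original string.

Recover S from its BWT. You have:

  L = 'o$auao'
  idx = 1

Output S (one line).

LF mapping: 3 0 1 5 2 4
Walk LF starting at row 1, prepending L[row]:
  step 1: row=1, L[1]='$', prepend. Next row=LF[1]=0
  step 2: row=0, L[0]='o', prepend. Next row=LF[0]=3
  step 3: row=3, L[3]='u', prepend. Next row=LF[3]=5
  step 4: row=5, L[5]='o', prepend. Next row=LF[5]=4
  step 5: row=4, L[4]='a', prepend. Next row=LF[4]=2
  step 6: row=2, L[2]='a', prepend. Next row=LF[2]=1
Reversed output: aaouo$

Answer: aaouo$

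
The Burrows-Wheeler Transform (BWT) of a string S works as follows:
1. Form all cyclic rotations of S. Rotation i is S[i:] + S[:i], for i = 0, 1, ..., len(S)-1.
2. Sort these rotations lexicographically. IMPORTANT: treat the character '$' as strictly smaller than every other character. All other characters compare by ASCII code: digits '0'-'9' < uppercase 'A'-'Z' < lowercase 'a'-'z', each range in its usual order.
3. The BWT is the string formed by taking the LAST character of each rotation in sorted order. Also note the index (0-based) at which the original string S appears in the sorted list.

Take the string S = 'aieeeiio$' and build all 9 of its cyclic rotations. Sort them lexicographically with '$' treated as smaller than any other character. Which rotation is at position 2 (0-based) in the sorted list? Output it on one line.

Answer: eeeiio$ai

Derivation:
All 9 rotations (rotation i = S[i:]+S[:i]):
  rot[0] = aieeeiio$
  rot[1] = ieeeiio$a
  rot[2] = eeeiio$ai
  rot[3] = eeiio$aie
  rot[4] = eiio$aiee
  rot[5] = iio$aieee
  rot[6] = io$aieeei
  rot[7] = o$aieeeii
  rot[8] = $aieeeiio
Sorted (with $ < everything):
  sorted[0] = $aieeeiio
  sorted[1] = aieeeiio$
  sorted[2] = eeeiio$ai
  sorted[3] = eeiio$aie
  sorted[4] = eiio$aiee
  sorted[5] = ieeeiio$a
  sorted[6] = iio$aieee
  sorted[7] = io$aieeei
  sorted[8] = o$aieeeii
sorted[2] = eeeiio$ai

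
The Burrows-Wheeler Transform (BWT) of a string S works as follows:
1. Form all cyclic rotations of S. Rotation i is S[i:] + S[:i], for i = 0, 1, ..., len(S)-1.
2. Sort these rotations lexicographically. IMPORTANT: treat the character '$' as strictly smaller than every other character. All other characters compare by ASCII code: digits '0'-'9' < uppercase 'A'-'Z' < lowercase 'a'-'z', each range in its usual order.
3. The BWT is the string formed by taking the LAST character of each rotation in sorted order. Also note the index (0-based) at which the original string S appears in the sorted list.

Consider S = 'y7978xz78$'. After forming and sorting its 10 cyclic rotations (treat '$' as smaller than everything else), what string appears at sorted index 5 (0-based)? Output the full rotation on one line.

Answer: 8xz78$y797

Derivation:
All 10 rotations (rotation i = S[i:]+S[:i]):
  rot[0] = y7978xz78$
  rot[1] = 7978xz78$y
  rot[2] = 978xz78$y7
  rot[3] = 78xz78$y79
  rot[4] = 8xz78$y797
  rot[5] = xz78$y7978
  rot[6] = z78$y7978x
  rot[7] = 78$y7978xz
  rot[8] = 8$y7978xz7
  rot[9] = $y7978xz78
Sorted (with $ < everything):
  sorted[0] = $y7978xz78
  sorted[1] = 78$y7978xz
  sorted[2] = 78xz78$y79
  sorted[3] = 7978xz78$y
  sorted[4] = 8$y7978xz7
  sorted[5] = 8xz78$y797
  sorted[6] = 978xz78$y7
  sorted[7] = xz78$y7978
  sorted[8] = y7978xz78$
  sorted[9] = z78$y7978x
sorted[5] = 8xz78$y797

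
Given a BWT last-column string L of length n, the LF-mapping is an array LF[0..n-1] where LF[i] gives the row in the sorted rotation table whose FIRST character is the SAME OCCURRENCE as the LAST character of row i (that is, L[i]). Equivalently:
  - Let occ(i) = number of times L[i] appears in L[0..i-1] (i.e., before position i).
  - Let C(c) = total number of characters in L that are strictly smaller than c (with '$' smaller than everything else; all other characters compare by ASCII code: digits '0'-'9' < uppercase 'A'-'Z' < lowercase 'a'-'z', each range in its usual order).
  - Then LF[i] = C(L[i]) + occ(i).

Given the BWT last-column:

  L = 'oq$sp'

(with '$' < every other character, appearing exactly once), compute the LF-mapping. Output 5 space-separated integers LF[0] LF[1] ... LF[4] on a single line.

Answer: 1 3 0 4 2

Derivation:
Char counts: '$':1, 'o':1, 'p':1, 'q':1, 's':1
C (first-col start): C('$')=0, C('o')=1, C('p')=2, C('q')=3, C('s')=4
L[0]='o': occ=0, LF[0]=C('o')+0=1+0=1
L[1]='q': occ=0, LF[1]=C('q')+0=3+0=3
L[2]='$': occ=0, LF[2]=C('$')+0=0+0=0
L[3]='s': occ=0, LF[3]=C('s')+0=4+0=4
L[4]='p': occ=0, LF[4]=C('p')+0=2+0=2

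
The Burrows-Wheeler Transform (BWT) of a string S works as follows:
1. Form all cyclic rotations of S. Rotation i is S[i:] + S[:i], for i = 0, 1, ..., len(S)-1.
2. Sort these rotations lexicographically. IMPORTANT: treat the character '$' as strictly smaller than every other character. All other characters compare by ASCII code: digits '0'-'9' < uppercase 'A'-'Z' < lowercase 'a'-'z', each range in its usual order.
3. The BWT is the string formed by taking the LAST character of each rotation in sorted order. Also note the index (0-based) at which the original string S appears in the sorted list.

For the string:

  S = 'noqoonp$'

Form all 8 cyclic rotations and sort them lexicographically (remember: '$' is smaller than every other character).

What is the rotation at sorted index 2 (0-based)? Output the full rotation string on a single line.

Answer: np$noqoo

Derivation:
All 8 rotations (rotation i = S[i:]+S[:i]):
  rot[0] = noqoonp$
  rot[1] = oqoonp$n
  rot[2] = qoonp$no
  rot[3] = oonp$noq
  rot[4] = onp$noqo
  rot[5] = np$noqoo
  rot[6] = p$noqoon
  rot[7] = $noqoonp
Sorted (with $ < everything):
  sorted[0] = $noqoonp
  sorted[1] = noqoonp$
  sorted[2] = np$noqoo
  sorted[3] = onp$noqo
  sorted[4] = oonp$noq
  sorted[5] = oqoonp$n
  sorted[6] = p$noqoon
  sorted[7] = qoonp$no
sorted[2] = np$noqoo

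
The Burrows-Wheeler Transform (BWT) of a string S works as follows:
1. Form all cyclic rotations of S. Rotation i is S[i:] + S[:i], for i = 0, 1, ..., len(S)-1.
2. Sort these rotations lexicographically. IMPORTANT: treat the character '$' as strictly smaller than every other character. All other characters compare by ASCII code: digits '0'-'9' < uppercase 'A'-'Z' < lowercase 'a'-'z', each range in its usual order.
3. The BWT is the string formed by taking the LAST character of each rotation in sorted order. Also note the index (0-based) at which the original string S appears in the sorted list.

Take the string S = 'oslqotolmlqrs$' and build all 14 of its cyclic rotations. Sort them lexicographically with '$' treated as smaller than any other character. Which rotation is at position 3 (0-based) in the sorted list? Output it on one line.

Answer: lqrs$oslqotolm

Derivation:
All 14 rotations (rotation i = S[i:]+S[:i]):
  rot[0] = oslqotolmlqrs$
  rot[1] = slqotolmlqrs$o
  rot[2] = lqotolmlqrs$os
  rot[3] = qotolmlqrs$osl
  rot[4] = otolmlqrs$oslq
  rot[5] = tolmlqrs$oslqo
  rot[6] = olmlqrs$oslqot
  rot[7] = lmlqrs$oslqoto
  rot[8] = mlqrs$oslqotol
  rot[9] = lqrs$oslqotolm
  rot[10] = qrs$oslqotolml
  rot[11] = rs$oslqotolmlq
  rot[12] = s$oslqotolmlqr
  rot[13] = $oslqotolmlqrs
Sorted (with $ < everything):
  sorted[0] = $oslqotolmlqrs
  sorted[1] = lmlqrs$oslqoto
  sorted[2] = lqotolmlqrs$os
  sorted[3] = lqrs$oslqotolm
  sorted[4] = mlqrs$oslqotol
  sorted[5] = olmlqrs$oslqot
  sorted[6] = oslqotolmlqrs$
  sorted[7] = otolmlqrs$oslq
  sorted[8] = qotolmlqrs$osl
  sorted[9] = qrs$oslqotolml
  sorted[10] = rs$oslqotolmlq
  sorted[11] = s$oslqotolmlqr
  sorted[12] = slqotolmlqrs$o
  sorted[13] = tolmlqrs$oslqo
sorted[3] = lqrs$oslqotolm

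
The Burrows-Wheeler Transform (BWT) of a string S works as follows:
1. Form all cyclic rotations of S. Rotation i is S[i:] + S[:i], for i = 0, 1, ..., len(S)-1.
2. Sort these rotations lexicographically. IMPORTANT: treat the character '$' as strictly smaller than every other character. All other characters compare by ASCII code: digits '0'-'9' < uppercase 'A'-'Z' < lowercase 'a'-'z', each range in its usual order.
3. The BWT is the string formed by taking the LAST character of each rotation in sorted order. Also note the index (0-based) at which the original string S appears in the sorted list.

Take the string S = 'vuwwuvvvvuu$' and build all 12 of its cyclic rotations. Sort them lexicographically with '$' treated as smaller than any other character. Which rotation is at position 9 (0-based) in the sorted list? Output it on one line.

Answer: vvvvuu$vuwwu

Derivation:
All 12 rotations (rotation i = S[i:]+S[:i]):
  rot[0] = vuwwuvvvvuu$
  rot[1] = uwwuvvvvuu$v
  rot[2] = wwuvvvvuu$vu
  rot[3] = wuvvvvuu$vuw
  rot[4] = uvvvvuu$vuww
  rot[5] = vvvvuu$vuwwu
  rot[6] = vvvuu$vuwwuv
  rot[7] = vvuu$vuwwuvv
  rot[8] = vuu$vuwwuvvv
  rot[9] = uu$vuwwuvvvv
  rot[10] = u$vuwwuvvvvu
  rot[11] = $vuwwuvvvvuu
Sorted (with $ < everything):
  sorted[0] = $vuwwuvvvvuu
  sorted[1] = u$vuwwuvvvvu
  sorted[2] = uu$vuwwuvvvv
  sorted[3] = uvvvvuu$vuww
  sorted[4] = uwwuvvvvuu$v
  sorted[5] = vuu$vuwwuvvv
  sorted[6] = vuwwuvvvvuu$
  sorted[7] = vvuu$vuwwuvv
  sorted[8] = vvvuu$vuwwuv
  sorted[9] = vvvvuu$vuwwu
  sorted[10] = wuvvvvuu$vuw
  sorted[11] = wwuvvvvuu$vu
sorted[9] = vvvvuu$vuwwu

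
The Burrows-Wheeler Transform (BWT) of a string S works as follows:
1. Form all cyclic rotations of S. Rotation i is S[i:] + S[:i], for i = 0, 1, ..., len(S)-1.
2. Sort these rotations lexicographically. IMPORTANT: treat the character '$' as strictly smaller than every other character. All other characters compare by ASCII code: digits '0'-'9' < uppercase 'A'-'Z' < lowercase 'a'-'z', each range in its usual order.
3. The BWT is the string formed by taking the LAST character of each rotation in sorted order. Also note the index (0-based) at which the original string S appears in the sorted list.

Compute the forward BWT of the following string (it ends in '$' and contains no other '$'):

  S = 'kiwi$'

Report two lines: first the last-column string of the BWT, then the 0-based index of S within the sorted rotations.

All 5 rotations (rotation i = S[i:]+S[:i]):
  rot[0] = kiwi$
  rot[1] = iwi$k
  rot[2] = wi$ki
  rot[3] = i$kiw
  rot[4] = $kiwi
Sorted (with $ < everything):
  sorted[0] = $kiwi  (last char: 'i')
  sorted[1] = i$kiw  (last char: 'w')
  sorted[2] = iwi$k  (last char: 'k')
  sorted[3] = kiwi$  (last char: '$')
  sorted[4] = wi$ki  (last char: 'i')
Last column: iwk$i
Original string S is at sorted index 3

Answer: iwk$i
3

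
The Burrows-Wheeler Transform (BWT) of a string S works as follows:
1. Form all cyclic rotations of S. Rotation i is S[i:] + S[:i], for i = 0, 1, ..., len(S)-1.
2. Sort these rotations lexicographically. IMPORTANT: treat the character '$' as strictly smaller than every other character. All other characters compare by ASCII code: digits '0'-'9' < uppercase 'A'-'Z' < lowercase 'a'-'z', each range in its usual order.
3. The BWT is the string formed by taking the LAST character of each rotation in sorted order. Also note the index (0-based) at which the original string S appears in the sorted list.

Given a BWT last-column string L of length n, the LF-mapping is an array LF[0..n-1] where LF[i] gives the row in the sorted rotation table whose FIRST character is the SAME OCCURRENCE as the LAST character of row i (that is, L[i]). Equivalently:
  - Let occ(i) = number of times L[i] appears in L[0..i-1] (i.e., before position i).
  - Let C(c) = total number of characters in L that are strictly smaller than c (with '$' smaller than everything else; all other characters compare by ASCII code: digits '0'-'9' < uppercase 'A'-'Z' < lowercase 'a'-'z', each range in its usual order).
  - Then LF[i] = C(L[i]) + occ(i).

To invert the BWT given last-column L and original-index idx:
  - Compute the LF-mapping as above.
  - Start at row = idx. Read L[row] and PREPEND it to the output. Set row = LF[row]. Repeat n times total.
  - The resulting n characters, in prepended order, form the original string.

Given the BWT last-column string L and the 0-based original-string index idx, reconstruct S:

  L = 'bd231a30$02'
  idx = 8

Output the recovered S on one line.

LF mapping: 9 10 4 6 3 8 7 1 0 2 5
Walk LF starting at row 8, prepending L[row]:
  step 1: row=8, L[8]='$', prepend. Next row=LF[8]=0
  step 2: row=0, L[0]='b', prepend. Next row=LF[0]=9
  step 3: row=9, L[9]='0', prepend. Next row=LF[9]=2
  step 4: row=2, L[2]='2', prepend. Next row=LF[2]=4
  step 5: row=4, L[4]='1', prepend. Next row=LF[4]=3
  step 6: row=3, L[3]='3', prepend. Next row=LF[3]=6
  step 7: row=6, L[6]='3', prepend. Next row=LF[6]=7
  step 8: row=7, L[7]='0', prepend. Next row=LF[7]=1
  step 9: row=1, L[1]='d', prepend. Next row=LF[1]=10
  step 10: row=10, L[10]='2', prepend. Next row=LF[10]=5
  step 11: row=5, L[5]='a', prepend. Next row=LF[5]=8
Reversed output: a2d033120b$

Answer: a2d033120b$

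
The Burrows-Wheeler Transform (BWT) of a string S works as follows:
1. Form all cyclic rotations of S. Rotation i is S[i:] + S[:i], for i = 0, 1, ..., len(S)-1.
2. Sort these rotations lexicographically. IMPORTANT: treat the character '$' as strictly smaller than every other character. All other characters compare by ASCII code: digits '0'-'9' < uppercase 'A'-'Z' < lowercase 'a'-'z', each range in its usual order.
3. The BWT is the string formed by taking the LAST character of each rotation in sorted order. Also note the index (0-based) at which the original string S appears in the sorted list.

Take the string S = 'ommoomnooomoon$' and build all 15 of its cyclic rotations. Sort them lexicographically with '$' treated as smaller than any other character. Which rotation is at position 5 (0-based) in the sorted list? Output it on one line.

Answer: n$ommoomnooomoo

Derivation:
All 15 rotations (rotation i = S[i:]+S[:i]):
  rot[0] = ommoomnooomoon$
  rot[1] = mmoomnooomoon$o
  rot[2] = moomnooomoon$om
  rot[3] = oomnooomoon$omm
  rot[4] = omnooomoon$ommo
  rot[5] = mnooomoon$ommoo
  rot[6] = nooomoon$ommoom
  rot[7] = ooomoon$ommoomn
  rot[8] = oomoon$ommoomno
  rot[9] = omoon$ommoomnoo
  rot[10] = moon$ommoomnooo
  rot[11] = oon$ommoomnooom
  rot[12] = on$ommoomnooomo
  rot[13] = n$ommoomnooomoo
  rot[14] = $ommoomnooomoon
Sorted (with $ < everything):
  sorted[0] = $ommoomnooomoon
  sorted[1] = mmoomnooomoon$o
  sorted[2] = mnooomoon$ommoo
  sorted[3] = moomnooomoon$om
  sorted[4] = moon$ommoomnooo
  sorted[5] = n$ommoomnooomoo
  sorted[6] = nooomoon$ommoom
  sorted[7] = ommoomnooomoon$
  sorted[8] = omnooomoon$ommo
  sorted[9] = omoon$ommoomnoo
  sorted[10] = on$ommoomnooomo
  sorted[11] = oomnooomoon$omm
  sorted[12] = oomoon$ommoomno
  sorted[13] = oon$ommoomnooom
  sorted[14] = ooomoon$ommoomn
sorted[5] = n$ommoomnooomoo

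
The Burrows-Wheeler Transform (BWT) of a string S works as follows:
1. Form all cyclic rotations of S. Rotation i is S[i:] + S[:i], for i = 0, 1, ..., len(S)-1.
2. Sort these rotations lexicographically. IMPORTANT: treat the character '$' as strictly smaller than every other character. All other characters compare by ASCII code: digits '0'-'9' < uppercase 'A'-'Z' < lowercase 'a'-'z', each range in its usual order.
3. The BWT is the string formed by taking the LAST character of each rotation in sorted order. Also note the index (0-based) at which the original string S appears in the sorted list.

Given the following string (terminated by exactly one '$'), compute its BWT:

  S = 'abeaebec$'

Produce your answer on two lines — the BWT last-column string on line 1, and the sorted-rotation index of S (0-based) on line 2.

All 9 rotations (rotation i = S[i:]+S[:i]):
  rot[0] = abeaebec$
  rot[1] = beaebec$a
  rot[2] = eaebec$ab
  rot[3] = aebec$abe
  rot[4] = ebec$abea
  rot[5] = bec$abeae
  rot[6] = ec$abeaeb
  rot[7] = c$abeaebe
  rot[8] = $abeaebec
Sorted (with $ < everything):
  sorted[0] = $abeaebec  (last char: 'c')
  sorted[1] = abeaebec$  (last char: '$')
  sorted[2] = aebec$abe  (last char: 'e')
  sorted[3] = beaebec$a  (last char: 'a')
  sorted[4] = bec$abeae  (last char: 'e')
  sorted[5] = c$abeaebe  (last char: 'e')
  sorted[6] = eaebec$ab  (last char: 'b')
  sorted[7] = ebec$abea  (last char: 'a')
  sorted[8] = ec$abeaeb  (last char: 'b')
Last column: c$eaeebab
Original string S is at sorted index 1

Answer: c$eaeebab
1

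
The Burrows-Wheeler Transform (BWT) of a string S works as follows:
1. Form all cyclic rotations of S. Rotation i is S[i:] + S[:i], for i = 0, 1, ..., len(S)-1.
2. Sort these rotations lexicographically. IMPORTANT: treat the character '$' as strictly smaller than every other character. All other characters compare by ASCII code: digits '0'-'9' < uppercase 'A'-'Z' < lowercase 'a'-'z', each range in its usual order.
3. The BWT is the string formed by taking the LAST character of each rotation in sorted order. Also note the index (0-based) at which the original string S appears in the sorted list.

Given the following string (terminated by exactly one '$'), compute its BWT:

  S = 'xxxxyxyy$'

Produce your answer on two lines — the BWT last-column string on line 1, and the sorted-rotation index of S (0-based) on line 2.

Answer: y$xxxyyxx
1

Derivation:
All 9 rotations (rotation i = S[i:]+S[:i]):
  rot[0] = xxxxyxyy$
  rot[1] = xxxyxyy$x
  rot[2] = xxyxyy$xx
  rot[3] = xyxyy$xxx
  rot[4] = yxyy$xxxx
  rot[5] = xyy$xxxxy
  rot[6] = yy$xxxxyx
  rot[7] = y$xxxxyxy
  rot[8] = $xxxxyxyy
Sorted (with $ < everything):
  sorted[0] = $xxxxyxyy  (last char: 'y')
  sorted[1] = xxxxyxyy$  (last char: '$')
  sorted[2] = xxxyxyy$x  (last char: 'x')
  sorted[3] = xxyxyy$xx  (last char: 'x')
  sorted[4] = xyxyy$xxx  (last char: 'x')
  sorted[5] = xyy$xxxxy  (last char: 'y')
  sorted[6] = y$xxxxyxy  (last char: 'y')
  sorted[7] = yxyy$xxxx  (last char: 'x')
  sorted[8] = yy$xxxxyx  (last char: 'x')
Last column: y$xxxyyxx
Original string S is at sorted index 1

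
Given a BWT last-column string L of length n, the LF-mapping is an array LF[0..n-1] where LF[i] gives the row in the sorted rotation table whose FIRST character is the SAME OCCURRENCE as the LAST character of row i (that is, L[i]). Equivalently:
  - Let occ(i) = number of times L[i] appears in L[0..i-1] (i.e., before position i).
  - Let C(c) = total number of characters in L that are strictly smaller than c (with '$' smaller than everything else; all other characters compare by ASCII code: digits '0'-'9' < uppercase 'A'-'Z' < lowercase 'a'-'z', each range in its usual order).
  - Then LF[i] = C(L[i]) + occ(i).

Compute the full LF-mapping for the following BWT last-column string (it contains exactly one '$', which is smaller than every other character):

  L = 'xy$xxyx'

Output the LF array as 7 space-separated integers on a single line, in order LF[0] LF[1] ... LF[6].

Char counts: '$':1, 'x':4, 'y':2
C (first-col start): C('$')=0, C('x')=1, C('y')=5
L[0]='x': occ=0, LF[0]=C('x')+0=1+0=1
L[1]='y': occ=0, LF[1]=C('y')+0=5+0=5
L[2]='$': occ=0, LF[2]=C('$')+0=0+0=0
L[3]='x': occ=1, LF[3]=C('x')+1=1+1=2
L[4]='x': occ=2, LF[4]=C('x')+2=1+2=3
L[5]='y': occ=1, LF[5]=C('y')+1=5+1=6
L[6]='x': occ=3, LF[6]=C('x')+3=1+3=4

Answer: 1 5 0 2 3 6 4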